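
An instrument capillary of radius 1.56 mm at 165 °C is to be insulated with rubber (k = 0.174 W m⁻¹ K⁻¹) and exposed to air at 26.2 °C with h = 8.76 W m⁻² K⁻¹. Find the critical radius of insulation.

For a cylinder, r_cr = k_ins/h = 0.174/8.76 = 0.0199 m = 1.99 cm

r_cr = 1.99 cm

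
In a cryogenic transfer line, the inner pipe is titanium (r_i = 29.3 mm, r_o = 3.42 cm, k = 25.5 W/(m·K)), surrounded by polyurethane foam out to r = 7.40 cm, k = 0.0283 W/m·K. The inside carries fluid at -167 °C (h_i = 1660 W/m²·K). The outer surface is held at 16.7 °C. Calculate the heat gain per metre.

Treat each layer as a resistance in series:
  R'_conv,in = 1/(2πr h) = 1/(2π·0.0293·1660) = 0.003272 m·K/W
  R'_titanium = ln(0.0342/0.0293)/(2πk) = 0.1546/(2π·25.5) = 9.652×10^-4 m·K/W
  R'_polyurethane foam = ln(0.0740/0.0342)/(2πk) = 0.7718/(2π·0.0283) = 4.341 m·K/W
ΣR = 0.003272 + 9.652×10^-4 + 4.341 = 4.345 m·K/W
Q' = ΔT/ΣR = (-167 °C − 16.7 °C)/4.345 = -42.3 W/m
(Negative Q' ⇒ heat flows inward; heat gain = 42.3 W/m.)

Q' = 42.3 W/m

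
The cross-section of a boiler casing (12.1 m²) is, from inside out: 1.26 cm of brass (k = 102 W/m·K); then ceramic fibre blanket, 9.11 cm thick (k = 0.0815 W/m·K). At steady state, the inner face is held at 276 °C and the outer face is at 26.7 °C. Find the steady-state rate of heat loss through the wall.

Series thermal resistances, inner to outer:
  R_brass = L/(kA) = 0.0126/(102·12.1) = 1.021×10^-5 K/W
  R_ceramic fibre blanket = L/(kA) = 0.0911/(0.0815·12.1) = 0.09238 K/W
ΣR = 1.021×10^-5 + 0.09238 = 0.09239 K/W
Q = ΔT/ΣR = (276 °C − 26.7 °C)/0.09239 = 2700 W

Q = 2.70 kW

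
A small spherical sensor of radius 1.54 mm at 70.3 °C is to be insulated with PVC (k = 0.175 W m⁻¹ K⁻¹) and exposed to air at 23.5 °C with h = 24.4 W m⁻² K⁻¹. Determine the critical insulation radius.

For a sphere, r_cr = 2k_ins/h = 2·0.175/24.4 = 0.0143 m = 1.43 cm

r_cr = 1.43 cm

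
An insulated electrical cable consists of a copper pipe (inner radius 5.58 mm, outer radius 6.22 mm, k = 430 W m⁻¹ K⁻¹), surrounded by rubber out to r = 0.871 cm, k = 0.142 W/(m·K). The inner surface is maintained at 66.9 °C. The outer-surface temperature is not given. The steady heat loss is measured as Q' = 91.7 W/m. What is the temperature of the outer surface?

T_out = 32.3 °C

Sum the resistances:
  R'_copper = ln(0.00622/0.00558)/(2πk) = 0.1086/(2π·430) = 4.019×10^-5 m·K/W
  R'_rubber = ln(0.00871/0.00622)/(2πk) = 0.3367/(2π·0.142) = 0.3774 m·K/W
ΣR = 0.3774 m·K/W
ΔT = Q'·ΣR = 91.7 × 0.3774 = 34.61 K
Heat flows outward, so T_out = T_in − ΔT = 66.9 − 34.61 = 32.3 °C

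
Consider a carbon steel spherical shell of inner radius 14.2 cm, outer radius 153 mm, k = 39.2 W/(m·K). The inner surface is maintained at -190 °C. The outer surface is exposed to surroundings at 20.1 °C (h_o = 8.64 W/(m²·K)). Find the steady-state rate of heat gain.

Q = 533 W

Series thermal resistances, inner to outer:
  R_carbon steel = (1/0.142 − 1/0.153)/(4πk) = 0.5063/(4π·39.2) = 0.001028 K/W
  R_conv,out = 1/(4πr²h) = 1/(4π·0.153²·8.64) = 0.3935 K/W
ΣR = 0.001028 + 0.3935 = 0.3945 K/W
Q = ΔT/ΣR = (-190 °C − 20.1 °C)/0.3945 = -533 W
(Negative Q ⇒ heat flows inward; heat gain = 533 W.)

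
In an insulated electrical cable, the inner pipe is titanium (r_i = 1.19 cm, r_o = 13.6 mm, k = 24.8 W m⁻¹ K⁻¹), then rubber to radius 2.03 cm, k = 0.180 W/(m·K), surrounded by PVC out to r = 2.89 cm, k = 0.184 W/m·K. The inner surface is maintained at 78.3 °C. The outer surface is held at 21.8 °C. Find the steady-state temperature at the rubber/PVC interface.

T = 47.9 °C

Series thermal resistances, inner to outer:
  R'_titanium = ln(0.0136/0.0119)/(2πk) = 0.1335/(2π·24.8) = 8.569×10^-4 m·K/W
  R'_rubber = ln(0.0203/0.0136)/(2πk) = 0.4006/(2π·0.180) = 0.3542 m·K/W
  R'_PVC = ln(0.0289/0.0203)/(2πk) = 0.3532/(2π·0.184) = 0.3055 m·K/W
ΣR = 8.569×10^-4 + 0.3542 + 0.3055 = 0.6606 m·K/W
Q' = ΔT/ΣR = (78.3 °C − 21.8 °C)/0.6606 = 85.53 W/m
From the inner boundary to the rubber/PVC interface, ΣR_partial = 0.3551 m·K/W.
T_interface = T_in − Q'·ΣR_partial = 78.3 °C − (85.53)(0.3551) = 47.9 °C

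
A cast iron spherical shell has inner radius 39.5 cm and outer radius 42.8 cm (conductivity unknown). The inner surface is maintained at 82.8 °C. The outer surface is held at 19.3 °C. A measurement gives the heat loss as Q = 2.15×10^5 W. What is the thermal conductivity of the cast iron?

k = 52.6 W/m·K

ΣR = ΔT/Q = |82.8 − 19.3|/2.15×10^5 = 2.953×10^-4 K/W
(1/r₁−1/r₂)/(4πk) = 2.953×10^-4 ⇒ k = 0.1952/(4π·2.953×10^-4) = 52.6 W/m·K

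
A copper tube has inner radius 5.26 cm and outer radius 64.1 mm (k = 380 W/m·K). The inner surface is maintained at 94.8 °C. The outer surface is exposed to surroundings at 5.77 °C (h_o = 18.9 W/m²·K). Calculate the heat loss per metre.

Treat each layer as a resistance in series:
  R'_copper = ln(0.0641/0.0526)/(2πk) = 0.1977/(2π·380) = 8.281×10^-5 m·K/W
  R'_conv,out = 1/(2πr h) = 1/(2π·0.0641·18.9) = 0.1314 m·K/W
ΣR = 8.281×10^-5 + 0.1314 = 0.1315 m·K/W
Q' = ΔT/ΣR = (94.8 °C − 5.77 °C)/0.1315 = 677 W/m

Q' = 677 W/m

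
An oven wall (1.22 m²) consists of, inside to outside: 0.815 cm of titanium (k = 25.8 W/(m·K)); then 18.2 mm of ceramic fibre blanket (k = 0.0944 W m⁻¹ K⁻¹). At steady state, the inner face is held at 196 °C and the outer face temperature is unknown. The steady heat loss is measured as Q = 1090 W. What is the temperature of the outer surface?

T_out = 23.5 °C

Series resistances:
  R_titanium = L/(kA) = 0.00815/(25.8·1.22) = 2.589×10^-4 K/W
  R_ceramic fibre blanket = L/(kA) = 0.0182/(0.0944·1.22) = 0.1580 K/W
ΣR = 0.1583 K/W
ΔT = Q·ΣR = 1090 × 0.1583 = 172.5 K
Heat flows outward, so T_out = T_in − ΔT = 196 − 172.5 = 23.5 °C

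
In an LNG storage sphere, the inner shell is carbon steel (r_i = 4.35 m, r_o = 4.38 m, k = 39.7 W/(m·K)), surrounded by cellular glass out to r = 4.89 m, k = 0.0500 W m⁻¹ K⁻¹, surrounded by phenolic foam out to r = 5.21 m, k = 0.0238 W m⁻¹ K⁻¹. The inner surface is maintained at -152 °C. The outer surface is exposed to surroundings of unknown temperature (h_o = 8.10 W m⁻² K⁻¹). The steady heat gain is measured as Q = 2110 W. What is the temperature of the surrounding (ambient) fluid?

T_out = 17.3 °C

Series resistances:
  R_carbon steel = (1/4.35 − 1/4.38)/(4πk) = 0.001575/(4π·39.7) = 3.156×10^-6 K/W
  R_cellular glass = (1/4.38 − 1/4.89)/(4πk) = 0.02381/(4π·0.0500) = 0.03790 K/W
  R_phenolic foam = (1/4.89 − 1/5.21)/(4πk) = 0.01256/(4π·0.0238) = 0.04200 K/W
  R_conv,out = 1/(4πr²h) = 1/(4π·5.21²·8.10) = 3.619×10^-4 K/W
ΣR = 0.08026 K/W
ΔT = Q·ΣR = 2110 × 0.08026 = 169.3 K
Heat flows inward, so T_out = T_in + ΔT = -152 + 169.3 = 17.3 °C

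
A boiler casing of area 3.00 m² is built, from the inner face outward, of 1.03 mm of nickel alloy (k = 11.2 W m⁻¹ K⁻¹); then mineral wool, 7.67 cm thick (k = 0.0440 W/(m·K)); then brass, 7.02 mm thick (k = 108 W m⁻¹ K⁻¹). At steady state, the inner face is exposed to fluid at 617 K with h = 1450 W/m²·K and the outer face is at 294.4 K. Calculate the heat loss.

Treat each layer as a resistance in series:
  R_conv,in = 1/(hA) = 1/(1450·3.00) = 2.299×10^-4 K/W
  R_nickel alloy = L/(kA) = 0.00103/(11.2·3.00) = 3.065×10^-5 K/W
  R_mineral wool = L/(kA) = 0.0767/(0.0440·3.00) = 0.5811 K/W
  R_brass = L/(kA) = 0.00702/(108·3.00) = 2.167×10^-5 K/W
ΣR = 2.299×10^-4 + 3.065×10^-5 + 0.5811 + 2.167×10^-5 = 0.5814 K/W
Q = ΔT/ΣR = (617 K − 294.4 K)/0.5814 = 555 W

Q = 555 W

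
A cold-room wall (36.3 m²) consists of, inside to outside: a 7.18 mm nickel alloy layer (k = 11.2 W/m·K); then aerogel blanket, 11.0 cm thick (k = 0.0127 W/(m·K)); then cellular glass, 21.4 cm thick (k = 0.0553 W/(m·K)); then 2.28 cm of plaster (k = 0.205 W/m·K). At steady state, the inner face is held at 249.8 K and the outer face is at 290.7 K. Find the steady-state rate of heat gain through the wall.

Treat each layer as a resistance in series:
  R_nickel alloy = L/(kA) = 0.00718/(11.2·36.3) = 1.766×10^-5 K/W
  R_aerogel blanket = L/(kA) = 0.110/(0.0127·36.3) = 0.2386 K/W
  R_cellular glass = L/(kA) = 0.214/(0.0553·36.3) = 0.1066 K/W
  R_plaster = L/(kA) = 0.0228/(0.205·36.3) = 0.003064 K/W
ΣR = 1.766×10^-5 + 0.2386 + 0.1066 + 0.003064 = 0.3483 K/W
Q = ΔT/ΣR = (249.8 K − 290.7 K)/0.3483 = -117 W
(Negative Q ⇒ heat flows inward; heat gain = 117 W.)

Q = 117 W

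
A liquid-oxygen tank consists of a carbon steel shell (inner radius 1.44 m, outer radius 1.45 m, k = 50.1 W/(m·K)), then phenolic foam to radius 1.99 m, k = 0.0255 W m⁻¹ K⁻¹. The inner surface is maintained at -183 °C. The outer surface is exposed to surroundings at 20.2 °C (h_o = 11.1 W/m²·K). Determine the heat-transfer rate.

Q = 347 W

Treat each layer as a resistance in series:
  R_carbon steel = (1/1.44 − 1/1.45)/(4πk) = 0.004789/(4π·50.1) = 7.607×10^-6 K/W
  R_phenolic foam = (1/1.45 − 1/1.99)/(4πk) = 0.1871/(4π·0.0255) = 0.5840 K/W
  R_conv,out = 1/(4πr²h) = 1/(4π·1.99²·11.1) = 0.001810 K/W
ΣR = 7.607×10^-6 + 0.5840 + 0.001810 = 0.5858 K/W
Q = ΔT/ΣR = (-183 °C − 20.2 °C)/0.5858 = -347 W
(Negative Q ⇒ heat flows inward; heat gain = 347 W.)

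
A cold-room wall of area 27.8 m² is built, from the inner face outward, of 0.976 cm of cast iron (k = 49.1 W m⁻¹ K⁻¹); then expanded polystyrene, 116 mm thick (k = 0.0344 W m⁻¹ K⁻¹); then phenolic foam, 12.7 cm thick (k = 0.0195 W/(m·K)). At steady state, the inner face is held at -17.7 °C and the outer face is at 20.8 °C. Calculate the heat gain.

Q = 108 W

Series thermal resistances, inner to outer:
  R_cast iron = L/(kA) = 0.00976/(49.1·27.8) = 7.150×10^-6 K/W
  R_expanded polystyrene = L/(kA) = 0.116/(0.0344·27.8) = 0.1213 K/W
  R_phenolic foam = L/(kA) = 0.127/(0.0195·27.8) = 0.2343 K/W
ΣR = 7.150×10^-6 + 0.1213 + 0.2343 = 0.3556 K/W
Q = ΔT/ΣR = (-17.7 °C − 20.8 °C)/0.3556 = -108 W
(Negative Q ⇒ heat flows inward; heat gain = 108 W.)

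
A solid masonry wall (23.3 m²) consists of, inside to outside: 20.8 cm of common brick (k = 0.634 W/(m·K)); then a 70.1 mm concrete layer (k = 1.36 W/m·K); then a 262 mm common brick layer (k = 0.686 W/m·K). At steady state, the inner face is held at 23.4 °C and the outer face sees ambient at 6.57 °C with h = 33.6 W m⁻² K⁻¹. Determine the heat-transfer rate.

Q = 496 W

Resistance network (inner→outer):
  R_common brick = L/(kA) = 0.208/(0.634·23.3) = 0.01408 K/W
  R_concrete = L/(kA) = 0.0701/(1.36·23.3) = 0.002212 K/W
  R_common brick = L/(kA) = 0.262/(0.686·23.3) = 0.01639 K/W
  R_conv,out = 1/(hA) = 1/(33.6·23.3) = 0.001277 K/W
ΣR = 0.01408 + 0.002212 + 0.01639 + 0.001277 = 0.03396 K/W
Q = ΔT/ΣR = (23.4 °C − 6.57 °C)/0.03396 = 496 W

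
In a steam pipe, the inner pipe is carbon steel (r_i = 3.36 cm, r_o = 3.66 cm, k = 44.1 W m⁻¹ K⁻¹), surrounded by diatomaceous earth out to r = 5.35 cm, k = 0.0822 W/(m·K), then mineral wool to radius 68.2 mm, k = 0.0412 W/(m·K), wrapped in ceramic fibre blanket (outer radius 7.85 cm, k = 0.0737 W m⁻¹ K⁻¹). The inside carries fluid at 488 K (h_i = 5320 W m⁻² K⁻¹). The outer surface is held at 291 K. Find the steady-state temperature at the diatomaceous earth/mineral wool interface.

Treat each layer as a resistance in series:
  R'_conv,in = 1/(2πr h) = 1/(2π·0.0336·5320) = 8.904×10^-4 m·K/W
  R'_carbon steel = ln(0.0366/0.0336)/(2πk) = 0.08552/(2π·44.1) = 3.086×10^-4 m·K/W
  R'_diatomaceous earth = ln(0.0535/0.0366)/(2πk) = 0.3796/(2π·0.0822) = 0.7350 m·K/W
  R'_mineral wool = ln(0.0682/0.0535)/(2πk) = 0.2428/(2π·0.0412) = 0.9378 m·K/W
  R'_ceramic fibre blanket = ln(0.0785/0.0682)/(2πk) = 0.1407/(2π·0.0737) = 0.3037 m·K/W
ΣR = 8.904×10^-4 + 3.086×10^-4 + 0.7350 + 0.9378 + 0.3037 = 1.978 m·K/W
Q' = ΔT/ΣR = (488 K − 291 K)/1.978 = 99.60 W/m
From the inner boundary to the diatomaceous earth/mineral wool interface, ΣR_partial = 0.7362 m·K/W.
T_interface = T_in − Q'·ΣR_partial = 488 K − (99.60)(0.7362) = 415 K

T = 415 K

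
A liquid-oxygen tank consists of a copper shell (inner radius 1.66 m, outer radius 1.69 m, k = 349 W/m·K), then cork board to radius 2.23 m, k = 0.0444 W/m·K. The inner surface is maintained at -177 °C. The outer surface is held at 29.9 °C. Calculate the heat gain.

Q = 806 W

Resistance network (inner→outer):
  R_copper = (1/1.66 − 1/1.69)/(4πk) = 0.01069/(4π·349) = 2.438×10^-6 K/W
  R_cork board = (1/1.69 − 1/2.23)/(4πk) = 0.1433/(4π·0.0444) = 0.2568 K/W
ΣR = 2.438×10^-6 + 0.2568 = 0.2568 K/W
Q = ΔT/ΣR = (-177 °C − 29.9 °C)/0.2568 = -806 W
(Negative Q ⇒ heat flows inward; heat gain = 806 W.)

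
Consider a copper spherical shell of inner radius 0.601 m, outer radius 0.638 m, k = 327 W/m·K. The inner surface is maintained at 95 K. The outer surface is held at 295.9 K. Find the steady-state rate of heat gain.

Q = 8.56×10^6 W

Q = 4πk·ΔT/(1/r₁ − 1/r₂) = 4π × 327 × 200.9 / (1/0.601 − 1/0.638) = 8.56×10^6 W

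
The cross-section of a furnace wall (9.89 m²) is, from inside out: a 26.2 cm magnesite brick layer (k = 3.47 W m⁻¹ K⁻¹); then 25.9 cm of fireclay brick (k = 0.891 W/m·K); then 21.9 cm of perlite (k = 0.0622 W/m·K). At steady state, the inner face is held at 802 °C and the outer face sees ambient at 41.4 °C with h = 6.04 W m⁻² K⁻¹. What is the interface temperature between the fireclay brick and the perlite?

Series thermal resistances, inner to outer:
  R_magnesite brick = L/(kA) = 0.262/(3.47·9.89) = 0.007634 K/W
  R_fireclay brick = L/(kA) = 0.259/(0.891·9.89) = 0.02939 K/W
  R_perlite = L/(kA) = 0.219/(0.0622·9.89) = 0.3560 K/W
  R_conv,out = 1/(hA) = 1/(6.04·9.89) = 0.01674 K/W
ΣR = 0.007634 + 0.02939 + 0.3560 + 0.01674 = 0.4098 K/W
Q = ΔT/ΣR = (802 °C − 41.4 °C)/0.4098 = 1856 W
From the inner boundary to the fireclay brick/perlite interface, ΣR_partial = 0.03702 K/W.
T_interface = T_in − Q·ΣR_partial = 802 °C − (1856)(0.03702) = 733 °C

T = 733 °C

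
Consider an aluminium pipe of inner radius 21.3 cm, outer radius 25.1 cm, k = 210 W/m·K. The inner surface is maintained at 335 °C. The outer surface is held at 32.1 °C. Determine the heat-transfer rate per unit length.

Q' = 2πk·ΔT/ln(r₂/r₁) = 2π × 210 × 302.9 / ln(0.251/0.213) = 2.43×10^6 W/m

Q' = 2.43×10^6 W/m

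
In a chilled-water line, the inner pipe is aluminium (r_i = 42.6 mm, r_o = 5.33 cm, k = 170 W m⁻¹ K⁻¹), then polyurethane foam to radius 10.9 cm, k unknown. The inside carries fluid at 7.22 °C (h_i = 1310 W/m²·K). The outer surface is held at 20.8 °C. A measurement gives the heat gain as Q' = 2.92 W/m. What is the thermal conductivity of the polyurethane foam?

k = 0.0245 W/m·K

ΣR = ΔT/Q' = |7.22 − 20.8|/2.92 = 4.651 m·K/W
Known resistances:
  R'_conv,in = 1/(2πr h) = 1/(2π·0.0426·1310) = 0.002852 m·K/W
  R'_aluminium = ln(0.0533/0.0426)/(2πk) = 0.2241/(2π·170) = 2.098×10^-4 m·K/W
R_polyurethane foam = ΣR − ΣR_known = 4.651 − 0.003062 = 4.648 m·K/W
ln(r₂/r₁)/(2πk) = 4.648 ⇒ k = 0.7154/(2π·4.648) = 0.0245 W/m·K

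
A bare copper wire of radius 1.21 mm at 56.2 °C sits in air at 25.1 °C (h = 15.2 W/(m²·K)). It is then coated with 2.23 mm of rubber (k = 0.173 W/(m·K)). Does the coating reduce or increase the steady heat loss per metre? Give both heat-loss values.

increases: 3.59 → 7.77 W/m

Critical radius for a cylinder: r_cr = k/h = 0.0114 m = 1.14 cm.
Outer radius after coating: r₂ = 0.00121 + 0.00223 = 0.00344 m.
Since r₁ < r_cr and r₂ ≤ r_cr, the coating moves toward the maximum at r_cr — heat loss rises.
Bare: R = 1/(2πr₁h) = 8.653 m·K/W; Q = 31.1/8.653 = 3.59 W/m.
Coated: R = R_cond + R_conv = 4.005 m·K/W; Q = 31.1/4.005 = 7.77 W/m.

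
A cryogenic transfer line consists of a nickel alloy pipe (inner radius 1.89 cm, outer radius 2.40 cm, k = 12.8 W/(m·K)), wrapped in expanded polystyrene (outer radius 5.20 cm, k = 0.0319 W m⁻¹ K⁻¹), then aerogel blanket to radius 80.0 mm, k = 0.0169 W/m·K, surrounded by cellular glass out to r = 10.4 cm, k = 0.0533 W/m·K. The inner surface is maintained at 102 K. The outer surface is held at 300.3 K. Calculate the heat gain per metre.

Series thermal resistances, inner to outer:
  R'_nickel alloy = ln(0.0240/0.0189)/(2πk) = 0.2389/(2π·12.8) = 0.002970 m·K/W
  R'_expanded polystyrene = ln(0.0520/0.0240)/(2πk) = 0.7732/(2π·0.0319) = 3.858 m·K/W
  R'_aerogel blanket = ln(0.0800/0.0520)/(2πk) = 0.4308/(2π·0.0169) = 4.057 m·K/W
  R'_cellular glass = ln(0.104/0.0800)/(2πk) = 0.2624/(2π·0.0533) = 0.7834 m·K/W
ΣR = 0.002970 + 3.858 + 4.057 + 0.7834 = 8.701 m·K/W
Q' = ΔT/ΣR = (102 K − 300.3 K)/8.701 = -22.8 W/m
(Negative Q' ⇒ heat flows inward; heat gain = 22.8 W/m.)

Q' = 22.8 W/m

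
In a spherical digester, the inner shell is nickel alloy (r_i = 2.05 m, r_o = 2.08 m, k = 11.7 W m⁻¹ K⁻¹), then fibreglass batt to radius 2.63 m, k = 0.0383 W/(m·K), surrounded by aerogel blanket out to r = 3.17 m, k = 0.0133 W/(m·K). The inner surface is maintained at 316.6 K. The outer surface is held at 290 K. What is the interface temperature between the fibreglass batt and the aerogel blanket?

Resistance network (inner→outer):
  R_nickel alloy = (1/2.05 − 1/2.08)/(4πk) = 0.007036/(4π·11.7) = 4.785×10^-5 K/W
  R_fibreglass batt = (1/2.08 − 1/2.63)/(4πk) = 0.1005/(4π·0.0383) = 0.2089 K/W
  R_aerogel blanket = (1/2.63 − 1/3.17)/(4πk) = 0.06477/(4π·0.0133) = 0.3875 K/W
ΣR = 4.785×10^-5 + 0.2089 + 0.3875 = 0.5964 K/W
Q = ΔT/ΣR = (316.6 K − 290 K)/0.5964 = 44.60 W
From the inner boundary to the fibreglass batt/aerogel blanket interface, ΣR_partial = 0.2089 K/W.
T_interface = T_in − Q·ΣR_partial = 316.6 K − (44.60)(0.2089) = 307.3 K

T = 307.3 K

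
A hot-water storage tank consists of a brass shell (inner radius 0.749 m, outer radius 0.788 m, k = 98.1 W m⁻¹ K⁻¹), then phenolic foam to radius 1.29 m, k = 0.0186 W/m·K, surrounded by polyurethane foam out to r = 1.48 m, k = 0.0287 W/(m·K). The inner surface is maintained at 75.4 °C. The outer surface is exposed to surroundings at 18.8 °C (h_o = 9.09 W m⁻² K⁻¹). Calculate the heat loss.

Treat each layer as a resistance in series:
  R_brass = (1/0.749 − 1/0.788)/(4πk) = 0.06608/(4π·98.1) = 5.360×10^-5 K/W
  R_phenolic foam = (1/0.788 − 1/1.29)/(4πk) = 0.4938/(4π·0.0186) = 2.113 K/W
  R_polyurethane foam = (1/1.29 − 1/1.48)/(4πk) = 0.09952/(4π·0.0287) = 0.2759 K/W
  R_conv,out = 1/(4πr²h) = 1/(4π·1.48²·9.09) = 0.003997 K/W
ΣR = 5.360×10^-5 + 2.113 + 0.2759 + 0.003997 = 2.393 K/W
Q = ΔT/ΣR = (75.4 °C − 18.8 °C)/2.393 = 23.7 W

Q = 23.7 W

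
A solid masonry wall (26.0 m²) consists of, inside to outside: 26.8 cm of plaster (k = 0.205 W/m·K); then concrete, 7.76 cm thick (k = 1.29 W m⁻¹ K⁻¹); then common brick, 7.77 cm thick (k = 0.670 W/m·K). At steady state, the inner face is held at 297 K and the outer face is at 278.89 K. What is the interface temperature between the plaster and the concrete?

Treat each layer as a resistance in series:
  R_plaster = L/(kA) = 0.268/(0.205·26.0) = 0.05028 K/W
  R_concrete = L/(kA) = 0.0776/(1.29·26.0) = 0.002314 K/W
  R_common brick = L/(kA) = 0.0777/(0.670·26.0) = 0.004460 K/W
ΣR = 0.05028 + 0.002314 + 0.004460 = 0.05705 K/W
Q = ΔT/ΣR = (297 K − 278.89 K)/0.05705 = 317.4 W
From the inner boundary to the plaster/concrete interface, ΣR_partial = 0.05028 K/W.
T_interface = T_in − Q·ΣR_partial = 297 K − (317.4)(0.05028) = 281.04 K

T = 281.04 K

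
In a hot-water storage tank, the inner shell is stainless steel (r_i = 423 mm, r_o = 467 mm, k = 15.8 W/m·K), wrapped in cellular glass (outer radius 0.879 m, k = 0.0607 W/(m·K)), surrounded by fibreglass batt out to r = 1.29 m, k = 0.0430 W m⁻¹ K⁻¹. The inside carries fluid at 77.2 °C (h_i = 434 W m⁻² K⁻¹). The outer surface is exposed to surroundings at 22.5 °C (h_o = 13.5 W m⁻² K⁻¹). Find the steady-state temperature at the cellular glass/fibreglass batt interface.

T = 41.0 °C

Resistance network (inner→outer):
  R_conv,in = 1/(4πr²h) = 1/(4π·0.423²·434) = 0.001025 K/W
  R_stainless steel = (1/0.423 − 1/0.467)/(4πk) = 0.2227/(4π·15.8) = 0.001122 K/W
  R_cellular glass = (1/0.467 − 1/0.879)/(4πk) = 1.004/(4π·0.0607) = 1.316 K/W
  R_fibreglass batt = (1/0.879 − 1/1.29)/(4πk) = 0.3625/(4π·0.0430) = 0.6708 K/W
  R_conv,out = 1/(4πr²h) = 1/(4π·1.29²·13.5) = 0.003542 K/W
ΣR = 0.001025 + 0.001122 + 1.316 + 0.6708 + 0.003542 = 1.992 K/W
Q = ΔT/ΣR = (77.2 °C − 22.5 °C)/1.992 = 27.46 W
From the inner boundary to the cellular glass/fibreglass batt interface, ΣR_partial = 1.318 K/W.
T_interface = T_in − Q·ΣR_partial = 77.2 °C − (27.46)(1.318) = 41.0 °C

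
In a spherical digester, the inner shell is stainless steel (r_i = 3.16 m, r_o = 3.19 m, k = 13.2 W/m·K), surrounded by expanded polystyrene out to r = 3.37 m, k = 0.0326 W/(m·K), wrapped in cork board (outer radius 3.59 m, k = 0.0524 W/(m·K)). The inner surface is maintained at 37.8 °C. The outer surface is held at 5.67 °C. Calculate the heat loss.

Series thermal resistances, inner to outer:
  R_stainless steel = (1/3.16 − 1/3.19)/(4πk) = 0.002976/(4π·13.2) = 1.794×10^-5 K/W
  R_expanded polystyrene = (1/3.19 − 1/3.37)/(4πk) = 0.01674/(4π·0.0326) = 0.04087 K/W
  R_cork board = (1/3.37 − 1/3.59)/(4πk) = 0.01818/(4π·0.0524) = 0.02762 K/W
ΣR = 1.794×10^-5 + 0.04087 + 0.02762 = 0.06851 K/W
Q = ΔT/ΣR = (37.8 °C − 5.67 °C)/0.06851 = 469 W

Q = 469 W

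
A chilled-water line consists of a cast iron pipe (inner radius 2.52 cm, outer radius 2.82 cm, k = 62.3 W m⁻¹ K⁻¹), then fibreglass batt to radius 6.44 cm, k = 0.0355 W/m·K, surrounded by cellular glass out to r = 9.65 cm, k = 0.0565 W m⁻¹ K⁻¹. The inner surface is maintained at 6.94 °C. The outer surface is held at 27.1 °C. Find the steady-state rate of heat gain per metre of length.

Q' = 4.16 W/m

Treat each layer as a resistance in series:
  R'_cast iron = ln(0.0282/0.0252)/(2πk) = 0.1125/(2π·62.3) = 2.873×10^-4 m·K/W
  R'_fibreglass batt = ln(0.0644/0.0282)/(2πk) = 0.8258/(2π·0.0355) = 3.702 m·K/W
  R'_cellular glass = ln(0.0965/0.0644)/(2πk) = 0.4044/(2π·0.0565) = 1.139 m·K/W
ΣR = 2.873×10^-4 + 3.702 + 1.139 = 4.841 m·K/W
Q' = ΔT/ΣR = (6.94 °C − 27.1 °C)/4.841 = -4.16 W/m
(Negative Q' ⇒ heat flows inward; heat gain = 4.16 W/m.)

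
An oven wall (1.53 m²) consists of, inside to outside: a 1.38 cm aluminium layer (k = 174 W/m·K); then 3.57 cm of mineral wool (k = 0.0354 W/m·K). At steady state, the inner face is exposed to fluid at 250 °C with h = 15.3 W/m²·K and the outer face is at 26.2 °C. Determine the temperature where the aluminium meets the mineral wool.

Treat each layer as a resistance in series:
  R_conv,in = 1/(hA) = 1/(15.3·1.53) = 0.04272 K/W
  R_aluminium = L/(kA) = 0.0138/(174·1.53) = 5.184×10^-5 K/W
  R_mineral wool = L/(kA) = 0.0357/(0.0354·1.53) = 0.6591 K/W
ΣR = 0.04272 + 5.184×10^-5 + 0.6591 = 0.7019 K/W
Q = ΔT/ΣR = (250 °C − 26.2 °C)/0.7019 = 318.8 W
From the inner boundary to the aluminium/mineral wool interface, ΣR_partial = 0.04277 K/W.
T_interface = T_in − Q·ΣR_partial = 250 °C − (318.8)(0.04277) = 236 °C

T = 236 °C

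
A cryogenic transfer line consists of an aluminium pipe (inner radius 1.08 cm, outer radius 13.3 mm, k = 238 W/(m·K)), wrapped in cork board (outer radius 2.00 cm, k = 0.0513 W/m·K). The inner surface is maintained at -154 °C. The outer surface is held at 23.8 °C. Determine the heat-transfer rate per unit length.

Q' = 140 W/m

Resistance network (inner→outer):
  R'_aluminium = ln(0.0133/0.0108)/(2πk) = 0.2082/(2π·238) = 1.392×10^-4 m·K/W
  R'_cork board = ln(0.0200/0.0133)/(2πk) = 0.4080/(2π·0.0513) = 1.266 m·K/W
ΣR = 1.392×10^-4 + 1.266 = 1.266 m·K/W
Q' = ΔT/ΣR = (-154 °C − 23.8 °C)/1.266 = -140 W/m
(Negative Q' ⇒ heat flows inward; heat gain = 140 W/m.)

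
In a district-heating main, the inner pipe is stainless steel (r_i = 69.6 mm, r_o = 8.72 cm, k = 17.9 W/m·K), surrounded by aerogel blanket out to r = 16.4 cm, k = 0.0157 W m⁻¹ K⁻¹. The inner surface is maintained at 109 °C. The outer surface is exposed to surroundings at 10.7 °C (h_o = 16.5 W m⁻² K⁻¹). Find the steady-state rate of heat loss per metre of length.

Q' = 15.2 W/m

Treat each layer as a resistance in series:
  R'_stainless steel = ln(0.0872/0.0696)/(2πk) = 0.2254/(2π·17.9) = 0.002004 m·K/W
  R'_aerogel blanket = ln(0.164/0.0872)/(2πk) = 0.6317/(2π·0.0157) = 6.403 m·K/W
  R'_conv,out = 1/(2πr h) = 1/(2π·0.164·16.5) = 0.05882 m·K/W
ΣR = 0.002004 + 6.403 + 0.05882 = 6.464 m·K/W
Q' = ΔT/ΣR = (109 °C − 10.7 °C)/6.464 = 15.2 W/m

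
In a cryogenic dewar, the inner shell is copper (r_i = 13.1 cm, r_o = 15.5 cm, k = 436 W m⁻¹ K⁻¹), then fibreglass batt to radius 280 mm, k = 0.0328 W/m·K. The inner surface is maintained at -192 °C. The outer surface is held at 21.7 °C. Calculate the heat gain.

Treat each layer as a resistance in series:
  R_copper = (1/0.131 − 1/0.155)/(4πk) = 1.182/(4π·436) = 2.157×10^-4 K/W
  R_fibreglass batt = (1/0.155 − 1/0.280)/(4πk) = 2.880/(4π·0.0328) = 6.988 K/W
ΣR = 2.157×10^-4 + 6.988 = 6.988 K/W
Q = ΔT/ΣR = (-192 °C − 21.7 °C)/6.988 = -30.6 W
(Negative Q ⇒ heat flows inward; heat gain = 30.6 W.)

Q = 30.6 W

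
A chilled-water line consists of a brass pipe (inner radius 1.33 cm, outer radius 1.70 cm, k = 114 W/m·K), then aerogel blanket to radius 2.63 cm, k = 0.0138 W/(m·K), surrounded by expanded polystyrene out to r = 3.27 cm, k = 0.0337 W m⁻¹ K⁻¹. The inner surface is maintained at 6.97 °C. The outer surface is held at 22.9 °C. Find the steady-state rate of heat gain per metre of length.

Q' = 2.63 W/m

Treat each layer as a resistance in series:
  R'_brass = ln(0.0170/0.0133)/(2πk) = 0.2454/(2π·114) = 3.427×10^-4 m·K/W
  R'_aerogel blanket = ln(0.0263/0.0170)/(2πk) = 0.4364/(2π·0.0138) = 5.032 m·K/W
  R'_expanded polystyrene = ln(0.0327/0.0263)/(2πk) = 0.2178/(2π·0.0337) = 1.029 m·K/W
ΣR = 3.427×10^-4 + 5.032 + 1.029 = 6.061 m·K/W
Q' = ΔT/ΣR = (6.97 °C − 22.9 °C)/6.061 = -2.63 W/m
(Negative Q' ⇒ heat flows inward; heat gain = 2.63 W/m.)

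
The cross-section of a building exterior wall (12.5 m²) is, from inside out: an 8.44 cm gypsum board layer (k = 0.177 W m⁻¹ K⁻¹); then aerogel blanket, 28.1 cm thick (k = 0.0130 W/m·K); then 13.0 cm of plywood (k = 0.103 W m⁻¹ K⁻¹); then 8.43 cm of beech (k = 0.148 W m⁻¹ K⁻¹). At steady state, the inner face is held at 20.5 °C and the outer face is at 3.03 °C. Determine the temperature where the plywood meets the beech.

Treat each layer as a resistance in series:
  R_gypsum board = L/(kA) = 0.0844/(0.177·12.5) = 0.03815 K/W
  R_aerogel blanket = L/(kA) = 0.281/(0.0130·12.5) = 1.729 K/W
  R_plywood = L/(kA) = 0.130/(0.103·12.5) = 0.1010 K/W
  R_beech = L/(kA) = 0.0843/(0.148·12.5) = 0.04557 K/W
ΣR = 0.03815 + 1.729 + 0.1010 + 0.04557 = 1.914 K/W
Q = ΔT/ΣR = (20.5 °C − 3.03 °C)/1.914 = 9.127 W
From the inner boundary to the plywood/beech interface, ΣR_partial = 1.868 K/W.
T_interface = T_in − Q·ΣR_partial = 20.5 °C − (9.127)(1.868) = 3.45 °C

T = 3.45 °C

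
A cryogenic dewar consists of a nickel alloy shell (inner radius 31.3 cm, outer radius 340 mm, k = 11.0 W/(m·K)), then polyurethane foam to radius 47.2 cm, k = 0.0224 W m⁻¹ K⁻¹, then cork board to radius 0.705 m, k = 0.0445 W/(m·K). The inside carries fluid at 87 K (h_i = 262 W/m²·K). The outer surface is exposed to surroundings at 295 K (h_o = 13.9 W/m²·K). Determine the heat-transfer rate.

Treat each layer as a resistance in series:
  R_conv,in = 1/(4πr²h) = 1/(4π·0.313²·262) = 0.003100 K/W
  R_nickel alloy = (1/0.313 − 1/0.340)/(4πk) = 0.2537/(4π·11.0) = 0.001835 K/W
  R_polyurethane foam = (1/0.340 − 1/0.472)/(4πk) = 0.8225/(4π·0.0224) = 2.922 K/W
  R_cork board = (1/0.472 − 1/0.705)/(4πk) = 0.7002/(4π·0.0445) = 1.252 K/W
  R_conv,out = 1/(4πr²h) = 1/(4π·0.705²·13.9) = 0.01152 K/W
ΣR = 0.003100 + 0.001835 + 2.922 + 1.252 + 0.01152 = 4.190 K/W
Q = ΔT/ΣR = (87 K − 295 K)/4.190 = -49.6 W
(Negative Q ⇒ heat flows inward; heat gain = 49.6 W.)

Q = 49.6 W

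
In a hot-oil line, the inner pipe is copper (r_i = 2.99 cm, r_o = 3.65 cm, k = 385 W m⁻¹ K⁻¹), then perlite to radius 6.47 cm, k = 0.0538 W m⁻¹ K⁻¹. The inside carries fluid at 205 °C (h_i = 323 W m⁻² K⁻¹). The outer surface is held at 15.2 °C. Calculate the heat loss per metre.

Series thermal resistances, inner to outer:
  R'_conv,in = 1/(2πr h) = 1/(2π·0.0299·323) = 0.01648 m·K/W
  R'_copper = ln(0.0365/0.0299)/(2πk) = 0.1995/(2π·385) = 8.245×10^-5 m·K/W
  R'_perlite = ln(0.0647/0.0365)/(2πk) = 0.5724/(2π·0.0538) = 1.693 m·K/W
ΣR = 0.01648 + 8.245×10^-5 + 1.693 = 1.710 m·K/W
Q' = ΔT/ΣR = (205 °C − 15.2 °C)/1.710 = 111 W/m

Q' = 111 W/m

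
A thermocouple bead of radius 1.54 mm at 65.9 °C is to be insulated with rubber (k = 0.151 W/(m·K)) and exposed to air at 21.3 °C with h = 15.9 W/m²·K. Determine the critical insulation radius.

For a sphere, r_cr = 2k_ins/h = 2·0.151/15.9 = 0.0190 m = 1.90 cm

r_cr = 1.90 cm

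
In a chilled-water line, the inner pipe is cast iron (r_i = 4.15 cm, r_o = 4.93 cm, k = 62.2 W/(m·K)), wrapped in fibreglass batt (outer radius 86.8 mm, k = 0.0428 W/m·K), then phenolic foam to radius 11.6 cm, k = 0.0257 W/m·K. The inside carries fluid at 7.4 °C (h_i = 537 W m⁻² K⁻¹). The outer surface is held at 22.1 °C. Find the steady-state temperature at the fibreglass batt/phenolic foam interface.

Resistance network (inner→outer):
  R'_conv,in = 1/(2πr h) = 1/(2π·0.0415·537) = 0.007142 m·K/W
  R'_cast iron = ln(0.0493/0.0415)/(2πk) = 0.1722/(2π·62.2) = 4.407×10^-4 m·K/W
  R'_fibreglass batt = ln(0.0868/0.0493)/(2πk) = 0.5657/(2π·0.0428) = 2.104 m·K/W
  R'_phenolic foam = ln(0.116/0.0868)/(2πk) = 0.2900/(2π·0.0257) = 1.796 m·K/W
ΣR = 0.007142 + 4.407×10^-4 + 2.104 + 1.796 = 3.908 m·K/W
Q' = ΔT/ΣR = (7.4 °C − 22.1 °C)/3.908 = -3.762 W/m
From the inner boundary to the fibreglass batt/phenolic foam interface, ΣR_partial = 2.112 m·K/W.
T_interface = T_in − Q'·ΣR_partial = 7.4 °C − (-3.762)(2.112) = 15.3 °C

T = 15.3 °C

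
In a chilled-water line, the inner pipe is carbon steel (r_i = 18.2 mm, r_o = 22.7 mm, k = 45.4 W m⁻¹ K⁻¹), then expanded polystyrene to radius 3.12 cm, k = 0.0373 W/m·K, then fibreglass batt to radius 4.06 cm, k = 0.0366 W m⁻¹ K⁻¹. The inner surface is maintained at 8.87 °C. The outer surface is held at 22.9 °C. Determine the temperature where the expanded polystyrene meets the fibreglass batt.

Treat each layer as a resistance in series:
  R'_carbon steel = ln(0.0227/0.0182)/(2πk) = 0.2209/(2π·45.4) = 7.745×10^-4 m·K/W
  R'_expanded polystyrene = ln(0.0312/0.0227)/(2πk) = 0.3181/(2π·0.0373) = 1.357 m·K/W
  R'_fibreglass batt = ln(0.0406/0.0312)/(2πk) = 0.2633/(2π·0.0366) = 1.145 m·K/W
ΣR = 7.745×10^-4 + 1.357 + 1.145 = 2.503 m·K/W
Q' = ΔT/ΣR = (8.87 °C − 22.9 °C)/2.503 = -5.605 W/m
From the inner boundary to the expanded polystyrene/fibreglass batt interface, ΣR_partial = 1.358 m·K/W.
T_interface = T_in − Q'·ΣR_partial = 8.87 °C − (-5.605)(1.358) = 16.5 °C

T = 16.5 °C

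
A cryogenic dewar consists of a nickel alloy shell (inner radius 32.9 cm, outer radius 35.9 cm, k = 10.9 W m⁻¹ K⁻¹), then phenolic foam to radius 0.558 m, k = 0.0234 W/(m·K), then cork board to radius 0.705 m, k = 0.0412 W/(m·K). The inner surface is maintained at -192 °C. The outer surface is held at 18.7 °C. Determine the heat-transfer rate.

Q = 51.4 W

Series thermal resistances, inner to outer:
  R_nickel alloy = (1/0.329 − 1/0.359)/(4πk) = 0.2540/(4π·10.9) = 0.001854 K/W
  R_phenolic foam = (1/0.359 − 1/0.558)/(4πk) = 0.9934/(4π·0.0234) = 3.378 K/W
  R_cork board = (1/0.558 − 1/0.705)/(4πk) = 0.3737/(4π·0.0412) = 0.7218 K/W
ΣR = 0.001854 + 3.378 + 0.7218 = 4.102 K/W
Q = ΔT/ΣR = (-192 °C − 18.7 °C)/4.102 = -51.4 W
(Negative Q ⇒ heat flows inward; heat gain = 51.4 W.)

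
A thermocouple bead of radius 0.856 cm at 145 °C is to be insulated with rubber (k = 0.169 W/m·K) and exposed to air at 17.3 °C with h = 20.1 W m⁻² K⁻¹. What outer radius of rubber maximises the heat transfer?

r_cr = 1.68 cm

For a sphere, r_cr = 2k_ins/h = 2·0.169/20.1 = 0.0168 m = 1.68 cm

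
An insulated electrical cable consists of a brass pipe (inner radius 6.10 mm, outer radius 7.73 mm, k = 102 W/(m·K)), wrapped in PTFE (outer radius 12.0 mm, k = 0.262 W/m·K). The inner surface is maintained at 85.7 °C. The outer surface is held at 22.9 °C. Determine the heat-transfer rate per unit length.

Resistance network (inner→outer):
  R'_brass = ln(0.00773/0.00610)/(2πk) = 0.2368/(2π·102) = 3.695×10^-4 m·K/W
  R'_PTFE = ln(0.0120/0.00773)/(2πk) = 0.4398/(2π·0.262) = 0.2672 m·K/W
ΣR = 3.695×10^-4 + 0.2672 = 0.2676 m·K/W
Q' = ΔT/ΣR = (85.7 °C − 22.9 °C)/0.2676 = 235 W/m

Q' = 235 W/m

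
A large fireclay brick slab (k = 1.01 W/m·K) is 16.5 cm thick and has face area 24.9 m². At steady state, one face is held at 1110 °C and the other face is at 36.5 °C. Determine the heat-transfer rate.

Q = 1.64×10^5 W

Q = kA·ΔT/L = 1.01 × 24.9 × |1110 °C − 36.5 °C| / 0.165 = 1.64×10^5 W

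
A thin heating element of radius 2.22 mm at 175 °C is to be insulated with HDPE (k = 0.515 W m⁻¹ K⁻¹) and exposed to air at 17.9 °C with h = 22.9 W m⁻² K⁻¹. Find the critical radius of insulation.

For a cylinder, r_cr = k_ins/h = 0.515/22.9 = 0.0225 m = 2.25 cm

r_cr = 2.25 cm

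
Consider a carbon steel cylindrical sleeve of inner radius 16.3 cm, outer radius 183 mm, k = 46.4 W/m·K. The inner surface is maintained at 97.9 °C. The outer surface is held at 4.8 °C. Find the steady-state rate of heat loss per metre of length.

Q' = 235 kW/m

Q' = 2πk·ΔT/ln(r₂/r₁) = 2π × 46.4 × 93.1 / ln(0.183/0.163) = 2.35×10^5 W/m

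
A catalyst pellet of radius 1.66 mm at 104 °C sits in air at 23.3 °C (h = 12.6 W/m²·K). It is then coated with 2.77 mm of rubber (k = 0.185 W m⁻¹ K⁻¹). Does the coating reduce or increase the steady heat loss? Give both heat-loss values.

increases: 0.0352 → 0.167 W

Critical radius for a sphere: r_cr = 2k/h = 0.0294 m = 2.94 cm.
Outer radius after coating: r₂ = 0.00166 + 0.00277 = 0.00443 m.
Since r₁ < r_cr and r₂ ≤ r_cr, the coating moves toward the maximum at r_cr — heat loss rises.
Bare: R = 1/(4πr₁²h) = 2292 K/W; Q = 80.7/2292 = 0.0352 W.
Coated: R = R_cond + R_conv = 483.8 K/W; Q = 80.7/483.8 = 0.167 W.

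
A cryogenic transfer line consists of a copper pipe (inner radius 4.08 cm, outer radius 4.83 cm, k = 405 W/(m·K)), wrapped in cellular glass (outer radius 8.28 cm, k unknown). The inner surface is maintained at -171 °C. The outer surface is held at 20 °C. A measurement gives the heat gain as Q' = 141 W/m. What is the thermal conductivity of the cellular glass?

k = 0.0633 W/m·K

ΣR = ΔT/Q' = |-171 − 20|/141 = 1.355 m·K/W
Known resistances:
  R'_copper = ln(0.0483/0.0408)/(2πk) = 0.1687/(2π·405) = 6.631×10^-5 m·K/W
R_cellular glass = ΣR − ΣR_known = 1.355 − 6.631×10^-5 = 1.355 m·K/W
ln(r₂/r₁)/(2πk) = 1.355 ⇒ k = 0.5390/(2π·1.355) = 0.0633 W/m·K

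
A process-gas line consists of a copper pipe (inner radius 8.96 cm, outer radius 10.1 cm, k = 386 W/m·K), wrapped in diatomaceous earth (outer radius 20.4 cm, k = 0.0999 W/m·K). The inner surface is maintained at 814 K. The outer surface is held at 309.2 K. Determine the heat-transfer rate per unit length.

Q' = 451 W/m

Series thermal resistances, inner to outer:
  R'_copper = ln(0.101/0.0896)/(2πk) = 0.1198/(2π·386) = 4.938×10^-5 m·K/W
  R'_diatomaceous earth = ln(0.204/0.101)/(2πk) = 0.7030/(2π·0.0999) = 1.120 m·K/W
ΣR = 4.938×10^-5 + 1.120 = 1.120 m·K/W
Q' = ΔT/ΣR = (814 K − 309.2 K)/1.120 = 451 W/m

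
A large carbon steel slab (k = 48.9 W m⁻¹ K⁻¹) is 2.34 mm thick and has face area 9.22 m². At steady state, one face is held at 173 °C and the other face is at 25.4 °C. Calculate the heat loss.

Q = kA·ΔT/L = 48.9 × 9.22 × |173 °C − 25.4 °C| / 0.00234 = 2.84×10^7 W

Q = 2.84×10^7 W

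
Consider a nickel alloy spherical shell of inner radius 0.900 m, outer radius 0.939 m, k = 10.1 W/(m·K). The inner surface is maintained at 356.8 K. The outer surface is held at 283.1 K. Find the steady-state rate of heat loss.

Q = 203 kW

Q = 4πk·ΔT/(1/r₁ − 1/r₂) = 4π × 10.1 × 73.7 / (1/0.900 − 1/0.939) = 2.03×10^5 W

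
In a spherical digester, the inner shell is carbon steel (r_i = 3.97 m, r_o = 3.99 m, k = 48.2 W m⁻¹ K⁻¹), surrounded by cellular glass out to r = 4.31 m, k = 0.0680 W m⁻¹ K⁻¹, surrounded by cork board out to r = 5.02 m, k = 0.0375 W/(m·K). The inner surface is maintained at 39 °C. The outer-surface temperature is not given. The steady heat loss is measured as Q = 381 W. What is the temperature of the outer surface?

Sum the resistances:
  R_carbon steel = (1/3.97 − 1/3.99)/(4πk) = 0.001263/(4π·48.2) = 2.085×10^-6 K/W
  R_cellular glass = (1/3.99 − 1/4.31)/(4πk) = 0.01861/(4π·0.0680) = 0.02178 K/W
  R_cork board = (1/4.31 − 1/5.02)/(4πk) = 0.03282/(4π·0.0375) = 0.06964 K/W
ΣR = 0.09141 K/W
ΔT = Q·ΣR = 381 × 0.09141 = 34.83 K
Heat flows outward, so T_out = T_in − ΔT = 39 − 34.83 = 4.17 °C

T_out = 4.17 °C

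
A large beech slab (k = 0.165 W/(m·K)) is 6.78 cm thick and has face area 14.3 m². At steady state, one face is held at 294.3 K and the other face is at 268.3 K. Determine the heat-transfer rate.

Q = 905 W

Q = kA·ΔT/L = 0.165 × 14.3 × |294.3 K − 268.3 K| / 0.0678 = 905 W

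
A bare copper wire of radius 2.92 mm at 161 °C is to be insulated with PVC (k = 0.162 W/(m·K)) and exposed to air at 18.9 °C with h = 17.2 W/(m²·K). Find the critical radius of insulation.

r_cr = 0.942 cm

For a cylinder, r_cr = k_ins/h = 0.162/17.2 = 0.00942 m = 0.942 cm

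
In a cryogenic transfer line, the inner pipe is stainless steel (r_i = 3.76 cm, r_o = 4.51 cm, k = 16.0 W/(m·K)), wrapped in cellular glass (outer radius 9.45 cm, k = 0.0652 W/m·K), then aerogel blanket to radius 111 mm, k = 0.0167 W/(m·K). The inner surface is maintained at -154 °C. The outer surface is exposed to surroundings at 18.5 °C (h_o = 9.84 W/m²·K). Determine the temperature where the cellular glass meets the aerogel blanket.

T = -64.6 °C

Treat each layer as a resistance in series:
  R'_stainless steel = ln(0.0451/0.0376)/(2πk) = 0.1819/(2π·16.0) = 0.001809 m·K/W
  R'_cellular glass = ln(0.0945/0.0451)/(2πk) = 0.7397/(2π·0.0652) = 1.806 m·K/W
  R'_aerogel blanket = ln(0.111/0.0945)/(2πk) = 0.1609/(2π·0.0167) = 1.534 m·K/W
  R'_conv,out = 1/(2πr h) = 1/(2π·0.111·9.84) = 0.1457 m·K/W
ΣR = 0.001809 + 1.806 + 1.534 + 0.1457 = 3.488 m·K/W
Q' = ΔT/ΣR = (-154 °C − 18.5 °C)/3.488 = -49.46 W/m
From the inner boundary to the cellular glass/aerogel blanket interface, ΣR_partial = 1.808 m·K/W.
T_interface = T_in − Q'·ΣR_partial = -154 °C − (-49.46)(1.808) = -64.6 °C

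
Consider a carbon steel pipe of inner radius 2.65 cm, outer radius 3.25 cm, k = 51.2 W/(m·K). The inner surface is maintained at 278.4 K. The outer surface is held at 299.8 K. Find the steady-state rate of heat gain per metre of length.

Q' = 33700 W/m

Q' = 2πk·ΔT/ln(r₂/r₁) = 2π × 51.2 × 21.4 / ln(0.0325/0.0265) = 33700 W/m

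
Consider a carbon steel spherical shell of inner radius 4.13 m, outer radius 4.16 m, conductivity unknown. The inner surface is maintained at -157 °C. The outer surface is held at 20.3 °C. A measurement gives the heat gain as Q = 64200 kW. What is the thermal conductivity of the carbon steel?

k = 50.3 W/m·K

ΣR = ΔT/Q = |-157 − 20.3|/6.42×10^7 = 2.762×10^-6 K/W
(1/r₁−1/r₂)/(4πk) = 2.762×10^-6 ⇒ k = 0.001746/(4π·2.762×10^-6) = 50.3 W/m·K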